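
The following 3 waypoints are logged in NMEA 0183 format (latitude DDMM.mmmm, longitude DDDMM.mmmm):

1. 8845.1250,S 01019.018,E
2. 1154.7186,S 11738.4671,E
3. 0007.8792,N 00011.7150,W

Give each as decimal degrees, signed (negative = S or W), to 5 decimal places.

Point 1:
  φ: degrees = first 2 digits = 88, minutes = 45.125; 88 + 45.125/60 = 88.752083
  S → negative
  Longitude: degrees = first 3 digits = 10, minutes = 19.018; 10 + 19.018/60 = 10.316967
  E ⇒ keep positive
Point 2:
  φ: degrees = first 2 digits = 11, minutes = 54.7186; 11 + 54.7186/60 = 11.911977
  S ⇒ negate
  Lon: degrees = first 3 digits = 117, minutes = 38.4671; 117 + 38.4671/60 = 117.641118
  E → positive
Point 3:
  Latitude: split at 2 digits → 00° and 7.8792′; 0 + 7.8792/60 = 0.131320
  N ⇒ keep positive
  Lon: degrees = first 3 digits = 0, minutes = 11.715; 0 + 11.715/60 = 0.195250
  W → negative

1. -88.75208, 10.31697
2. -11.91198, 117.64112
3. 0.13132, -0.19525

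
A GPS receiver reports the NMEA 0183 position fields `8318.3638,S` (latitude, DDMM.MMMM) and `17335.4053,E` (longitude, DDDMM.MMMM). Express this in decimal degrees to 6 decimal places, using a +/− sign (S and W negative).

φ: split at 2 digits → 83° and 18.3638′; 83 + 18.3638/60 = 83.3060633
hemisphere S, so the sign is −
Lon: split at 3 digits → 173° and 35.4053′; 173 + 35.4053/60 = 173.5900883
E ⇒ keep positive

-83.306063, 173.590088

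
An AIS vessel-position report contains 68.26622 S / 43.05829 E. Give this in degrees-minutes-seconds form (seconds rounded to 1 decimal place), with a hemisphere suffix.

68°15′58.4″ S, 43°03′29.8″ E

φ: 0.266220° → 15.97320′; 0.97320 × 60 = 58.392″
Lon: whole degrees 43; 3.49740′ → 3′ and 29.844″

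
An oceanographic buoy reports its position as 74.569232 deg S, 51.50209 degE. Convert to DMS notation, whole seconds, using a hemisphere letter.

φ: whole degrees 74; 34.15392′ → 34′ and 9.24″
Lon: whole degrees 51; 30.12540′ → 30′ and 7.52″

74°34′9″ S, 51°30′8″ E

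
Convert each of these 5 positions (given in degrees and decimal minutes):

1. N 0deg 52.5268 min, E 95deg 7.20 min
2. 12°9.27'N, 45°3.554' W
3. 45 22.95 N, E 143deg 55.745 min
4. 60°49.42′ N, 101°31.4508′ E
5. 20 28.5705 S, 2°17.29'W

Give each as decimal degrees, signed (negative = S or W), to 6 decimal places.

1. 0.875447, 95.120000
2. 12.154500, -45.059233
3. 45.382500, 143.929083
4. 60.823667, 101.524180
5. -20.476175, -2.288167

Point 1:
  Latitude: 0 + 52.5268/60 = 0.8754467
  N → positive
  Lon: 95 + 7.2/60 = 95.1200000
  E ⇒ keep positive
Point 2:
  Lat: 9.27′ = 0.154500°; total 12.1545000
  N ⇒ keep positive
  Lon: 45 + 3.554/60 = 45.0592333
  hemisphere W, so the sign is −
Point 3:
  φ: 22.95′ = 0.382500°; total 45.3825000
  N → positive
  Longitude: 55.745′ = 0.929083°; total 143.9290833
  E ⇒ keep positive
Point 4:
  Lat: 49.42′ = 0.823667°; total 60.8236667
  N → positive
  λ: 101 + 31.4508/60 = 101.5241800
  E → positive
Point 5:
  φ: 28.5705′ = 0.476175°; total 20.4761750
  S ⇒ negate
  λ: 2 + 17.29/60 = 2.2881667
  W → negative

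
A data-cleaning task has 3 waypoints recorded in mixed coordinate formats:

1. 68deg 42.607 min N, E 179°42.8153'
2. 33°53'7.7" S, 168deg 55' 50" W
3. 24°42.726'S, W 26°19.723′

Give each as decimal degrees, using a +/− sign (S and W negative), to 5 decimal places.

1. 68.71012, 179.71359
2. -33.88547, -168.93056
3. -24.71210, -26.32872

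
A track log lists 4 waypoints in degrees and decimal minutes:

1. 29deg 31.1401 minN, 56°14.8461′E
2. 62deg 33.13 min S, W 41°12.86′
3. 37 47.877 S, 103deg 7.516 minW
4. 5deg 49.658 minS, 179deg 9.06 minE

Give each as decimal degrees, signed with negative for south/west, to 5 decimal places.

1. 29.51900, 56.24744
2. -62.55217, -41.21433
3. -37.79795, -103.12527
4. -5.82763, 179.15100

Point 1:
  φ: 29 + 31.1401/60 = 29.519002
  N ⇒ keep positive
  Longitude: 14.8461′ = 0.247435°; total 56.247435
  E → positive
Point 2:
  φ: 62 + 33.13/60 = 62.552167
  S ⇒ negate
  Longitude: 41 + 12.86/60 = 41.214333
  W → negative
Point 3:
  Latitude: 37 + 47.877/60 = 37.797950
  S → negative
  Lon: 7.516′ = 0.125267°; total 103.125267
  W → negative
Point 4:
  φ: 49.658′ = 0.827633°; total 5.827633
  S → negative
  λ: 179 + 9.06/60 = 179.151000
  E ⇒ keep positive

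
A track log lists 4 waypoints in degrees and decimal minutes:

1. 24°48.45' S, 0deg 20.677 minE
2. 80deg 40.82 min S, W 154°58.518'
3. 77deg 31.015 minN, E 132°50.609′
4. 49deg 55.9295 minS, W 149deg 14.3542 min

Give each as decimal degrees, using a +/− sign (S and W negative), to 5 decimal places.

Point 1:
  Latitude: 48.45′ = 0.807500°; total 24.807500
  S → negative
  Lon: 20.677′ = 0.344617°; total 0.344617
  E → positive
Point 2:
  φ: 40.82′ = 0.680333°; total 80.680333
  S ⇒ negate
  Longitude: 58.518′ = 0.975300°; total 154.975300
  W → negative
Point 3:
  φ: 77 + 31.015/60 = 77.516917
  N → positive
  λ: 50.609′ = 0.843483°; total 132.843483
  E ⇒ keep positive
Point 4:
  Lat: 49 + 55.9295/60 = 49.932158
  S ⇒ negate
  Lon: 14.3542′ = 0.239237°; total 149.239237
  W ⇒ negate

1. -24.80750, 0.34462
2. -80.68033, -154.97530
3. 77.51692, 132.84348
4. -49.93216, -149.23924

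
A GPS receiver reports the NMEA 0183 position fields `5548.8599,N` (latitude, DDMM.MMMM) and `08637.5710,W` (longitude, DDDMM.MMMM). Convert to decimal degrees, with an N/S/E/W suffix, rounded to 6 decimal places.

55.814332° N, 86.626183° W

Latitude: split at 2 digits → 55° and 48.8599′; 55 + 48.8599/60 = 55.8143317
λ: degrees = first 3 digits = 86, minutes = 37.571; 86 + 37.571/60 = 86.6261833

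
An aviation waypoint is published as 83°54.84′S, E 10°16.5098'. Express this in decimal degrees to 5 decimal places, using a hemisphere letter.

83.91400° S, 10.27516° E

φ: 83 + 54.84/60 = 83.914000
Longitude: 16.5098′ = 0.275163°; total 10.275163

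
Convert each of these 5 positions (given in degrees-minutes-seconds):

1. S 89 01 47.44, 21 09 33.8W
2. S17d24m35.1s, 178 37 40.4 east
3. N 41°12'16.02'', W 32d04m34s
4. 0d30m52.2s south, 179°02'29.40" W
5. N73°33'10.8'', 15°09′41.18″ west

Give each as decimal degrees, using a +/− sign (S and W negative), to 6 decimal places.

Point 1:
  Lat: 89° + 1/60 + 47.44/3600 = 89 + 0.016667 + 0.013178 = 89.0298444
  S → negative
  Lon: 9′ + 33.8″ = 9.56333′; 21 + 9.56333/60 = 21.1593889
  W → negative
Point 2:
  Lat: 24′ + 35.1″ = 24.58500′; 17 + 24.58500/60 = 17.4097500
  hemisphere S, so the sign is −
  Lon: 37′ + 40.4″ = 37.67333′; 178 + 37.67333/60 = 178.6278889
  E ⇒ keep positive
Point 3:
  Lat: 12′ + 16.02″ = 12.26700′; 41 + 12.26700/60 = 41.2044500
  N → positive
  Lon: 32° + 4/60 + 34/3600 = 32 + 0.066667 + 0.009444 = 32.0761111
  hemisphere W, so the sign is −
Point 4:
  Latitude: 0° + 30/60 + 52.2/3600 = 0 + 0.500000 + 0.014500 = 0.5145000
  hemisphere S, so the sign is −
  Lon: 2′ + 29.4″ = 2.49000′; 179 + 2.49000/60 = 179.0415000
  W → negative
Point 5:
  φ: 73 + 33/60 + 10.8/3600 = 73.5530000
  N → positive
  Longitude: 15 + 9/60 + 41.18/3600 = 15.1614389
  W ⇒ negate

1. -89.029844, -21.159389
2. -17.409750, 178.627889
3. 41.204450, -32.076111
4. -0.514500, -179.041500
5. 73.553000, -15.161439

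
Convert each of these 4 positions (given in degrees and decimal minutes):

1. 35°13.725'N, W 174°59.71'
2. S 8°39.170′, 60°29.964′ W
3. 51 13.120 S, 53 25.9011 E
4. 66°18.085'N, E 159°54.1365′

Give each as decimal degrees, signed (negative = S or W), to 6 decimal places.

1. 35.228750, -174.995167
2. -8.652833, -60.499400
3. -51.218667, 53.431685
4. 66.301417, 159.902275

Point 1:
  φ: 13.725′ = 0.228750°; total 35.2287500
  N → positive
  λ: 174 + 59.71/60 = 174.9951667
  hemisphere W, so the sign is −
Point 2:
  φ: 8 + 39.17/60 = 8.6528333
  hemisphere S, so the sign is −
  Lon: 29.964′ = 0.499400°; total 60.4994000
  hemisphere W, so the sign is −
Point 3:
  Lat: 51 + 13.12/60 = 51.2186667
  hemisphere S, so the sign is −
  Longitude: 53 + 25.9011/60 = 53.4316850
  E ⇒ keep positive
Point 4:
  φ: 18.085′ = 0.301417°; total 66.3014167
  N ⇒ keep positive
  λ: 54.1365′ = 0.902275°; total 159.9022750
  E ⇒ keep positive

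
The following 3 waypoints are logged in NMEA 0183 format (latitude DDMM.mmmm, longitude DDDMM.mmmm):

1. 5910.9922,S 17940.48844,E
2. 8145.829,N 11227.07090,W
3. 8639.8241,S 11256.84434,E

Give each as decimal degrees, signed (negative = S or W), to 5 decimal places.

1. -59.18320, 179.67481
2. 81.76382, -112.45118
3. -86.66374, 112.94741

Point 1:
  Latitude: split at 2 digits → 59° and 10.9922′; 59 + 10.9922/60 = 59.183203
  S ⇒ negate
  Lon: split at 3 digits → 179° and 40.48844′; 179 + 40.48844/60 = 179.674807
  E ⇒ keep positive
Point 2:
  Lat: split at 2 digits → 81° and 45.829′; 81 + 45.829/60 = 81.763817
  N → positive
  λ: split at 3 digits → 112° and 27.0709′; 112 + 27.0709/60 = 112.451182
  W → negative
Point 3:
  Lat: split at 2 digits → 86° and 39.8241′; 86 + 39.8241/60 = 86.663735
  S → negative
  λ: split at 3 digits → 112° and 56.84434′; 112 + 56.84434/60 = 112.947406
  E ⇒ keep positive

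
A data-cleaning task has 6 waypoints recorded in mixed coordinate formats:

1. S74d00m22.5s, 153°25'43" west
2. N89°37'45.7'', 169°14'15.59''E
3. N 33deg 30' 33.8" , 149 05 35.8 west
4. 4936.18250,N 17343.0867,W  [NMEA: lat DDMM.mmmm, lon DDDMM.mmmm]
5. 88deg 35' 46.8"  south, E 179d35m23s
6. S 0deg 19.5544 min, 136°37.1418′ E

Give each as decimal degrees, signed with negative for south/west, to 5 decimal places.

1. -74.00625, -153.42861
2. 89.62936, 169.23766
3. 33.50939, -149.09328
4. 49.60304, -173.71811
5. -88.59633, 179.58972
6. -0.32591, 136.61903

Point 1:
  Latitude: 74° + 0/60 + 22.5/3600 = 74 + 0.000000 + 0.006250 = 74.006250
  S → negative
  λ: 25′ + 43″ = 25.71667′; 153 + 25.71667/60 = 153.428611
  W → negative
Point 2:
  Latitude: 89 + 37/60 + 45.7/3600 = 89.629361
  N → positive
  Longitude: 169° + 14/60 + 15.59/3600 = 169 + 0.233333 + 0.004331 = 169.237664
  E → positive
Point 3:
  φ: 33 + 30/60 + 33.8/3600 = 33.509389
  N → positive
  Longitude: 149 + 5/60 + 35.8/3600 = 149.093278
  hemisphere W, so the sign is −
Point 4:
  φ: split at 2 digits → 49° and 36.1825′; 49 + 36.1825/60 = 49.603042
  N → positive
  Lon: degrees = first 3 digits = 173, minutes = 43.0867; 173 + 43.0867/60 = 173.718112
  W ⇒ negate
Point 5:
  φ: 88° + 35/60 + 46.8/3600 = 88 + 0.583333 + 0.013000 = 88.596333
  hemisphere S, so the sign is −
  Lon: 179 + 35/60 + 23/3600 = 179.589722
  E ⇒ keep positive
Point 6:
  Latitude: 19.5544′ = 0.325907°; total 0.325907
  hemisphere S, so the sign is −
  Lon: 136 + 37.1418/60 = 136.619030
  E → positive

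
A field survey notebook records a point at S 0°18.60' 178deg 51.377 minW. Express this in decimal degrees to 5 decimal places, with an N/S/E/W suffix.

0.31000° S, 178.85628° W

φ: 18.6′ = 0.310000°; total 0.310000
λ: 51.377′ = 0.856283°; total 178.856283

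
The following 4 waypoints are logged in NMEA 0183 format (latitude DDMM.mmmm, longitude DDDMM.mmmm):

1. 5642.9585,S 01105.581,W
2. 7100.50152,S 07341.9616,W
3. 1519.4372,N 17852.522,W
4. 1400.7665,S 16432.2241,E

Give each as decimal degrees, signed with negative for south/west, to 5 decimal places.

1. -56.71598, -11.09302
2. -71.00836, -73.69936
3. 15.32395, -178.87537
4. -14.01278, 164.53707

Point 1:
  φ: split at 2 digits → 56° and 42.9585′; 56 + 42.9585/60 = 56.715975
  hemisphere S, so the sign is −
  Lon: degrees = first 3 digits = 11, minutes = 5.581; 11 + 5.581/60 = 11.093017
  W ⇒ negate
Point 2:
  Lat: degrees = first 2 digits = 71, minutes = 0.50152; 71 + 0.50152/60 = 71.008359
  S → negative
  Lon: split at 3 digits → 073° and 41.9616′; 73 + 41.9616/60 = 73.699360
  W ⇒ negate
Point 3:
  Latitude: split at 2 digits → 15° and 19.4372′; 15 + 19.4372/60 = 15.323953
  N ⇒ keep positive
  Longitude: degrees = first 3 digits = 178, minutes = 52.522; 178 + 52.522/60 = 178.875367
  hemisphere W, so the sign is −
Point 4:
  Latitude: split at 2 digits → 14° and 0.7665′; 14 + 0.7665/60 = 14.012775
  S ⇒ negate
  Lon: degrees = first 3 digits = 164, minutes = 32.2241; 164 + 32.2241/60 = 164.537068
  E ⇒ keep positive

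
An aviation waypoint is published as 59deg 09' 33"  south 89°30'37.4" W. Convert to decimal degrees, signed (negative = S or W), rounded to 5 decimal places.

-59.15917, -89.51039

Lat: 59° + 9/60 + 33/3600 = 59 + 0.150000 + 0.009167 = 59.159167
S → negative
Lon: 30′ + 37.4″ = 30.62333′; 89 + 30.62333/60 = 89.510389
W → negative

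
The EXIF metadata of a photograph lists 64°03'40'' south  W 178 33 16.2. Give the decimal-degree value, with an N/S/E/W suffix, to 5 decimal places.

Latitude: 64° + 3/60 + 40/3600 = 64 + 0.050000 + 0.011111 = 64.061111
Lon: 178 + 33/60 + 16.2/3600 = 178.554500

64.06111° S, 178.55450° W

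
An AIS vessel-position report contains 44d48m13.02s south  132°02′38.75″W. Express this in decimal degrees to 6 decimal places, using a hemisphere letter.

44.803617° S, 132.044097° W

Latitude: 44 + 48/60 + 13.02/3600 = 44.8036167
Lon: 132° + 2/60 + 38.75/3600 = 132 + 0.033333 + 0.010764 = 132.0440972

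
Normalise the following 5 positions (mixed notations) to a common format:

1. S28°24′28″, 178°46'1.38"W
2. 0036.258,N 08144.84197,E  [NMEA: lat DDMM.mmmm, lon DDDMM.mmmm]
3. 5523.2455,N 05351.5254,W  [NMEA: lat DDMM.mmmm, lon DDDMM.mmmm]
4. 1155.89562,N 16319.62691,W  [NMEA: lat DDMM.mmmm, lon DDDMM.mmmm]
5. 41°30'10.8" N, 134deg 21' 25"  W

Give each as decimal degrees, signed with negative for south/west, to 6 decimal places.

1. -28.407778, -178.767050
2. 0.604300, 81.747366
3. 55.387425, -53.858757
4. 11.931594, -163.327115
5. 41.503000, -134.356944

Point 1:
  φ: 28° + 24/60 + 28/3600 = 28 + 0.400000 + 0.007778 = 28.4077778
  S ⇒ negate
  Lon: 178 + 46/60 + 1.38/3600 = 178.7670500
  hemisphere W, so the sign is −
Point 2:
  Latitude: degrees = first 2 digits = 0, minutes = 36.258; 0 + 36.258/60 = 0.6043000
  N → positive
  λ: split at 3 digits → 081° and 44.84197′; 81 + 44.84197/60 = 81.7473662
  E → positive
Point 3:
  Lat: degrees = first 2 digits = 55, minutes = 23.2455; 55 + 23.2455/60 = 55.3874250
  N → positive
  λ: split at 3 digits → 053° and 51.5254′; 53 + 51.5254/60 = 53.8587567
  hemisphere W, so the sign is −
Point 4:
  Latitude: degrees = first 2 digits = 11, minutes = 55.89562; 11 + 55.89562/60 = 11.9315937
  N ⇒ keep positive
  Lon: split at 3 digits → 163° and 19.62691′; 163 + 19.62691/60 = 163.3271152
  hemisphere W, so the sign is −
Point 5:
  φ: 41 + 30/60 + 10.8/3600 = 41.5030000
  N → positive
  λ: 21′ + 25″ = 21.41667′; 134 + 21.41667/60 = 134.3569444
  hemisphere W, so the sign is −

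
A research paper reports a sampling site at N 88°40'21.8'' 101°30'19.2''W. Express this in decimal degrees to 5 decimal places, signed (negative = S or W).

Latitude: 40′ + 21.8″ = 40.36333′; 88 + 40.36333/60 = 88.672722
N → positive
Lon: 101 + 30/60 + 19.2/3600 = 101.505333
W → negative

88.67272, -101.50533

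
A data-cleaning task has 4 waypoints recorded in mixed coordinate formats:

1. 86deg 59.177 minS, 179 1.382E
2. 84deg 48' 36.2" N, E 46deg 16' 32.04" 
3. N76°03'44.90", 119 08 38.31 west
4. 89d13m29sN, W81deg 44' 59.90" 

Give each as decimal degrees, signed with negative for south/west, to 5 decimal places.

Point 1:
  φ: 86 + 59.177/60 = 86.986283
  S ⇒ negate
  Longitude: 179 + 1.382/60 = 179.023033
  E ⇒ keep positive
Point 2:
  Lat: 84° + 48/60 + 36.2/3600 = 84 + 0.800000 + 0.010056 = 84.810056
  N → positive
  Longitude: 46° + 16/60 + 32.04/3600 = 46 + 0.266667 + 0.008900 = 46.275567
  E → positive
Point 3:
  φ: 76° + 3/60 + 44.9/3600 = 76 + 0.050000 + 0.012472 = 76.062472
  N → positive
  Longitude: 8′ + 38.31″ = 8.63850′; 119 + 8.63850/60 = 119.143975
  W ⇒ negate
Point 4:
  Latitude: 13′ + 29″ = 13.48333′; 89 + 13.48333/60 = 89.224722
  N → positive
  Lon: 81° + 44/60 + 59.9/3600 = 81 + 0.733333 + 0.016639 = 81.749972
  hemisphere W, so the sign is −

1. -86.98628, 179.02303
2. 84.81006, 46.27557
3. 76.06247, -119.14398
4. 89.22472, -81.74997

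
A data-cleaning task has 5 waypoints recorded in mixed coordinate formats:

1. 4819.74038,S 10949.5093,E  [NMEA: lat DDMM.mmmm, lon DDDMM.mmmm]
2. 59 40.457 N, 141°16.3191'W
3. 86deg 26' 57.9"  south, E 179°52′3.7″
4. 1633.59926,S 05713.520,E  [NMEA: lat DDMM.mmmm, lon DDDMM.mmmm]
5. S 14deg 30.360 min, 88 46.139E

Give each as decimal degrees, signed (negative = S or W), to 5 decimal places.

1. -48.32901, 109.82516
2. 59.67428, -141.27199
3. -86.44942, 179.86769
4. -16.55999, 57.22533
5. -14.50600, 88.76898

Point 1:
  Lat: split at 2 digits → 48° and 19.74038′; 48 + 19.74038/60 = 48.329006
  S → negative
  Lon: degrees = first 3 digits = 109, minutes = 49.5093; 109 + 49.5093/60 = 109.825155
  E ⇒ keep positive
Point 2:
  φ: 40.457′ = 0.674283°; total 59.674283
  N → positive
  λ: 16.3191′ = 0.271985°; total 141.271985
  hemisphere W, so the sign is −
Point 3:
  φ: 86 + 26/60 + 57.9/3600 = 86.449417
  S ⇒ negate
  λ: 179 + 52/60 + 3.7/3600 = 179.867694
  E → positive
Point 4:
  Lat: degrees = first 2 digits = 16, minutes = 33.59926; 16 + 33.59926/60 = 16.559988
  hemisphere S, so the sign is −
  Lon: degrees = first 3 digits = 57, minutes = 13.52; 57 + 13.52/60 = 57.225333
  E ⇒ keep positive
Point 5:
  Latitude: 14 + 30.36/60 = 14.506000
  S ⇒ negate
  λ: 88 + 46.139/60 = 88.768983
  E ⇒ keep positive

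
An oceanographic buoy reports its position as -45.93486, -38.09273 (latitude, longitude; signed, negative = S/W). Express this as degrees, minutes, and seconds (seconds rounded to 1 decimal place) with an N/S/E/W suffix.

45°56′5.5″ S, 38°05′33.8″ W

Latitude is negative → S; |value| = 45.934860
φ: 0.934860 × 60 = 56.09160′ → 56′, remainder × 60 = 5.496″
Longitude is negative → W; |value| = 38.092730
λ: whole degrees 38; 5.56380′ → 5′ and 33.828″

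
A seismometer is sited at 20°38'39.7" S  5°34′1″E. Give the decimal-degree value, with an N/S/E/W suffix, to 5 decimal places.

20.64436° S, 5.56694° E

Latitude: 20 + 38/60 + 39.7/3600 = 20.644361
λ: 34′ + 1″ = 34.01667′; 5 + 34.01667/60 = 5.566944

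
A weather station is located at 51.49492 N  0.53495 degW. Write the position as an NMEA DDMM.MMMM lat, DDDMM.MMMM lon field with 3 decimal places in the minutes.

5129.695,N / 00032.097,W

Lat: 51° + 0.494920 × 60 = 51° 29.69520′
λ: minutes = (0.534950 − 0) × 60 = 32.09700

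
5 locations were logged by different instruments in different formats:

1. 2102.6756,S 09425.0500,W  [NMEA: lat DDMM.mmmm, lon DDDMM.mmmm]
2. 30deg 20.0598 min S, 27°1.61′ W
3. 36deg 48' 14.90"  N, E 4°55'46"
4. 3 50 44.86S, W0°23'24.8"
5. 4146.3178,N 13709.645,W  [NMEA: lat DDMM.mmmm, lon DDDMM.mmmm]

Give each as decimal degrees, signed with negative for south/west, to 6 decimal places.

Point 1:
  Lat: degrees = first 2 digits = 21, minutes = 2.6756; 21 + 2.6756/60 = 21.0445933
  S ⇒ negate
  Lon: degrees = first 3 digits = 94, minutes = 25.05; 94 + 25.05/60 = 94.4175000
  W ⇒ negate
Point 2:
  φ: 20.0598′ = 0.334330°; total 30.3343300
  S ⇒ negate
  Lon: 27 + 1.61/60 = 27.0268333
  W ⇒ negate
Point 3:
  φ: 36° + 48/60 + 14.9/3600 = 36 + 0.800000 + 0.004139 = 36.8041389
  N → positive
  Lon: 4 + 55/60 + 46/3600 = 4.9294444
  E → positive
Point 4:
  φ: 3 + 50/60 + 44.86/3600 = 3.8457944
  hemisphere S, so the sign is −
  Lon: 0 + 23/60 + 24.8/3600 = 0.3902222
  W → negative
Point 5:
  Lat: degrees = first 2 digits = 41, minutes = 46.3178; 41 + 46.3178/60 = 41.7719633
  N ⇒ keep positive
  λ: degrees = first 3 digits = 137, minutes = 9.645; 137 + 9.645/60 = 137.1607500
  W → negative

1. -21.044593, -94.417500
2. -30.334330, -27.026833
3. 36.804139, 4.929444
4. -3.845794, -0.390222
5. 41.771963, -137.160750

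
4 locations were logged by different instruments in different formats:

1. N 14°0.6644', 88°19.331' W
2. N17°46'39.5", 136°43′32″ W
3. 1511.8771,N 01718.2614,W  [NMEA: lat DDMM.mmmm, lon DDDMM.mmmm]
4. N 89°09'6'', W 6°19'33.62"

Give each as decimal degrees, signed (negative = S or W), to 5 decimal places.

1. 14.01107, -88.32218
2. 17.77764, -136.72556
3. 15.19795, -17.30436
4. 89.15167, -6.32601

Point 1:
  Lat: 0.6644′ = 0.011073°; total 14.011073
  N → positive
  Longitude: 88 + 19.331/60 = 88.322183
  W → negative
Point 2:
  Lat: 17 + 46/60 + 39.5/3600 = 17.777639
  N → positive
  Lon: 136° + 43/60 + 32/3600 = 136 + 0.716667 + 0.008889 = 136.725556
  hemisphere W, so the sign is −
Point 3:
  φ: split at 2 digits → 15° and 11.8771′; 15 + 11.8771/60 = 15.197952
  N ⇒ keep positive
  Longitude: degrees = first 3 digits = 17, minutes = 18.2614; 17 + 18.2614/60 = 17.304357
  W → negative
Point 4:
  Lat: 89 + 9/60 + 6/3600 = 89.151667
  N ⇒ keep positive
  Lon: 6 + 19/60 + 33.62/3600 = 6.326006
  W ⇒ negate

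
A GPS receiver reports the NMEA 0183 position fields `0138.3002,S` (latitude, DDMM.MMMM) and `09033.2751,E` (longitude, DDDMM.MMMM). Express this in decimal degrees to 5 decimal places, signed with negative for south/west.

-1.63834, 90.55459

Lat: split at 2 digits → 01° and 38.3002′; 1 + 38.3002/60 = 1.638337
S → negative
λ: degrees = first 3 digits = 90, minutes = 33.2751; 90 + 33.2751/60 = 90.554585
E → positive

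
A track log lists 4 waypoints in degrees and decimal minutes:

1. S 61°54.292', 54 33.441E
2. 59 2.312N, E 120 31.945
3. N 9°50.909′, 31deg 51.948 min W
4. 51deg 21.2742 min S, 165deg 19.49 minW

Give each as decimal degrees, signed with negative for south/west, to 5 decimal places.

Point 1:
  φ: 61 + 54.292/60 = 61.904867
  S ⇒ negate
  Lon: 33.441′ = 0.557350°; total 54.557350
  E ⇒ keep positive
Point 2:
  Latitude: 59 + 2.312/60 = 59.038533
  N → positive
  Longitude: 31.945′ = 0.532417°; total 120.532417
  E ⇒ keep positive
Point 3:
  Latitude: 9 + 50.909/60 = 9.848483
  N ⇒ keep positive
  λ: 31 + 51.948/60 = 31.865800
  hemisphere W, so the sign is −
Point 4:
  Latitude: 21.2742′ = 0.354570°; total 51.354570
  S → negative
  Lon: 19.49′ = 0.324833°; total 165.324833
  hemisphere W, so the sign is −

1. -61.90487, 54.55735
2. 59.03853, 120.53242
3. 9.84848, -31.86580
4. -51.35457, -165.32483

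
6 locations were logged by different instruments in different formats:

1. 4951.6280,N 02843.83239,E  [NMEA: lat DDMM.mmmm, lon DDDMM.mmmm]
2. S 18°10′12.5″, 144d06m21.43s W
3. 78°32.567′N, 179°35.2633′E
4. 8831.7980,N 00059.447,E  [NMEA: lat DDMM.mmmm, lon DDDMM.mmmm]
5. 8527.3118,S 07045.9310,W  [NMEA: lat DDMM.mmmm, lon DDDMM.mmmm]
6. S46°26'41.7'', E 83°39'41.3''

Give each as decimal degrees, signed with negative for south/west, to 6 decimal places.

1. 49.860467, 28.730540
2. -18.170139, -144.105953
3. 78.542783, 179.587722
4. 88.529967, 0.990783
5. -85.455197, -70.765517
6. -46.444917, 83.661472

Point 1:
  Latitude: degrees = first 2 digits = 49, minutes = 51.628; 49 + 51.628/60 = 49.8604667
  N ⇒ keep positive
  Lon: split at 3 digits → 028° and 43.83239′; 28 + 43.83239/60 = 28.7305398
  E ⇒ keep positive
Point 2:
  Latitude: 10′ + 12.5″ = 10.20833′; 18 + 10.20833/60 = 18.1701389
  S → negative
  Lon: 144 + 6/60 + 21.43/3600 = 144.1059528
  W ⇒ negate
Point 3:
  Latitude: 78 + 32.567/60 = 78.5427833
  N → positive
  Lon: 179 + 35.2633/60 = 179.5877217
  E → positive
Point 4:
  φ: degrees = first 2 digits = 88, minutes = 31.798; 88 + 31.798/60 = 88.5299667
  N ⇒ keep positive
  Lon: split at 3 digits → 000° and 59.447′; 0 + 59.447/60 = 0.9907833
  E → positive
Point 5:
  Lat: degrees = first 2 digits = 85, minutes = 27.3118; 85 + 27.3118/60 = 85.4551967
  hemisphere S, so the sign is −
  Lon: split at 3 digits → 070° and 45.931′; 70 + 45.931/60 = 70.7655167
  hemisphere W, so the sign is −
Point 6:
  Latitude: 46° + 26/60 + 41.7/3600 = 46 + 0.433333 + 0.011583 = 46.4449167
  hemisphere S, so the sign is −
  Lon: 83° + 39/60 + 41.3/3600 = 83 + 0.650000 + 0.011472 = 83.6614722
  E ⇒ keep positive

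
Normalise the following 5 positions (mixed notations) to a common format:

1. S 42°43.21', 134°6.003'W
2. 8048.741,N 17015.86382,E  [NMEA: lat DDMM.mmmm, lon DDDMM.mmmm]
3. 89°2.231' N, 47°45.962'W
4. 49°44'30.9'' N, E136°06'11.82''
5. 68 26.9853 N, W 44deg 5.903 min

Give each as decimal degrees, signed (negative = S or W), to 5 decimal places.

1. -42.72017, -134.10005
2. 80.81235, 170.26440
3. 89.03718, -47.76603
4. 49.74192, 136.10328
5. 68.44976, -44.09838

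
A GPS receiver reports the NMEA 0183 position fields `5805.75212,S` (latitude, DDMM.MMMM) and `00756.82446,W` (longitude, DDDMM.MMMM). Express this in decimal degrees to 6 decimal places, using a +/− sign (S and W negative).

-58.095869, -7.947074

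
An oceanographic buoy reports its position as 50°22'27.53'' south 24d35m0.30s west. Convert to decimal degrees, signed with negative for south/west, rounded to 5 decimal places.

-50.37431, -24.58342

Latitude: 50 + 22/60 + 27.53/3600 = 50.374314
hemisphere S, so the sign is −
λ: 35′ + 0.3″ = 35.00500′; 24 + 35.00500/60 = 24.583417
W → negative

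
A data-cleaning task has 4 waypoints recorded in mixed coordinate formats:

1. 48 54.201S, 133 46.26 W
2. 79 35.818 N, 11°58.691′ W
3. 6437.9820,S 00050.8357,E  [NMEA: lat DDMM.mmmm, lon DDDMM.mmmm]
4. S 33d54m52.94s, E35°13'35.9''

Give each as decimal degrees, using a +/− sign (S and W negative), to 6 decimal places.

1. -48.903350, -133.771000
2. 79.596967, -11.978183
3. -64.633033, 0.847262
4. -33.914706, 35.226639

Point 1:
  Lat: 54.201′ = 0.903350°; total 48.9033500
  S → negative
  λ: 46.26′ = 0.771000°; total 133.7710000
  hemisphere W, so the sign is −
Point 2:
  Latitude: 35.818′ = 0.596967°; total 79.5969667
  N → positive
  Lon: 58.691′ = 0.978183°; total 11.9781833
  W ⇒ negate
Point 3:
  Latitude: split at 2 digits → 64° and 37.982′; 64 + 37.982/60 = 64.6330333
  S → negative
  Lon: degrees = first 3 digits = 0, minutes = 50.8357; 0 + 50.8357/60 = 0.8472617
  E → positive
Point 4:
  Latitude: 33° + 54/60 + 52.94/3600 = 33 + 0.900000 + 0.014706 = 33.9147056
  hemisphere S, so the sign is −
  Lon: 35 + 13/60 + 35.9/3600 = 35.2266389
  E ⇒ keep positive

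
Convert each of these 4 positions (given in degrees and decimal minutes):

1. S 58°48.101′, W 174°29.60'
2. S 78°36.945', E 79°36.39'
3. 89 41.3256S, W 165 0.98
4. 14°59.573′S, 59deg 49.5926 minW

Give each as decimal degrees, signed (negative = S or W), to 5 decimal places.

1. -58.80168, -174.49333
2. -78.61575, 79.60650
3. -89.68876, -165.01633
4. -14.99288, -59.82654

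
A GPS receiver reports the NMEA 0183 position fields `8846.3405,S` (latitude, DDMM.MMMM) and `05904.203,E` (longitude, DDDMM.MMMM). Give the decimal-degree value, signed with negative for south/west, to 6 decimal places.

-88.772342, 59.070050

Lat: split at 2 digits → 88° and 46.3405′; 88 + 46.3405/60 = 88.7723417
S → negative
Longitude: split at 3 digits → 059° and 4.203′; 59 + 4.203/60 = 59.0700500
E → positive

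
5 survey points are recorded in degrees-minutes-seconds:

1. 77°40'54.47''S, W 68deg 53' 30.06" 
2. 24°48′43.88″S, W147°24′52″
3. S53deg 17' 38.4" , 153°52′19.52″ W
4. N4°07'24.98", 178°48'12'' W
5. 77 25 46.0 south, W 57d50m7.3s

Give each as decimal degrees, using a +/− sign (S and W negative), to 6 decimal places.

1. -77.681797, -68.891683
2. -24.812189, -147.414444
3. -53.294000, -153.872089
4. 4.123606, -178.803333
5. -77.429444, -57.835361

Point 1:
  Lat: 77° + 40/60 + 54.47/3600 = 77 + 0.666667 + 0.015131 = 77.6817972
  S → negative
  Longitude: 53′ + 30.06″ = 53.50100′; 68 + 53.50100/60 = 68.8916833
  hemisphere W, so the sign is −
Point 2:
  φ: 24° + 48/60 + 43.88/3600 = 24 + 0.800000 + 0.012189 = 24.8121889
  S ⇒ negate
  Lon: 147° + 24/60 + 52/3600 = 147 + 0.400000 + 0.014444 = 147.4144444
  hemisphere W, so the sign is −
Point 3:
  Latitude: 53° + 17/60 + 38.4/3600 = 53 + 0.283333 + 0.010667 = 53.2940000
  hemisphere S, so the sign is −
  λ: 52′ + 19.52″ = 52.32533′; 153 + 52.32533/60 = 153.8720889
  W → negative
Point 4:
  φ: 7′ + 24.98″ = 7.41633′; 4 + 7.41633/60 = 4.1236056
  N → positive
  Longitude: 48′ + 12″ = 48.20000′; 178 + 48.20000/60 = 178.8033333
  W → negative
Point 5:
  Lat: 25′ + 46″ = 25.76667′; 77 + 25.76667/60 = 77.4294444
  S → negative
  Lon: 57 + 50/60 + 7.3/3600 = 57.8353611
  W → negative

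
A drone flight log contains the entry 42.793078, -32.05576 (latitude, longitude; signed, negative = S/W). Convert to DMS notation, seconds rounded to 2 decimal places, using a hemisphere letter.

φ: 0.793078° → 47.58468′; 0.58468 × 60 = 35.0808″
Longitude is negative → W; |value| = 32.055760
Longitude: whole degrees 32; 3.34560′ → 3′ and 20.7360″

42°47′35.08″ N, 32°03′20.74″ W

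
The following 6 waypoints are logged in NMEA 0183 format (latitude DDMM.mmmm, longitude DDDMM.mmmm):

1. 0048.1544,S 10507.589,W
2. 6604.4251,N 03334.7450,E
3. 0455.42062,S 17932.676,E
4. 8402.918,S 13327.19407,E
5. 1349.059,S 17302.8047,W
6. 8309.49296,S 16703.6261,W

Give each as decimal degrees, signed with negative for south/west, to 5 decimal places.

Point 1:
  Lat: split at 2 digits → 00° and 48.1544′; 0 + 48.1544/60 = 0.802573
  S ⇒ negate
  Lon: degrees = first 3 digits = 105, minutes = 7.589; 105 + 7.589/60 = 105.126483
  W → negative
Point 2:
  Lat: split at 2 digits → 66° and 4.4251′; 66 + 4.4251/60 = 66.073752
  N ⇒ keep positive
  λ: split at 3 digits → 033° and 34.745′; 33 + 34.745/60 = 33.579083
  E ⇒ keep positive
Point 3:
  Latitude: split at 2 digits → 04° and 55.42062′; 4 + 55.42062/60 = 4.923677
  hemisphere S, so the sign is −
  λ: split at 3 digits → 179° and 32.676′; 179 + 32.676/60 = 179.544600
  E ⇒ keep positive
Point 4:
  φ: degrees = first 2 digits = 84, minutes = 2.918; 84 + 2.918/60 = 84.048633
  S → negative
  Lon: split at 3 digits → 133° and 27.19407′; 133 + 27.19407/60 = 133.453235
  E ⇒ keep positive
Point 5:
  φ: split at 2 digits → 13° and 49.059′; 13 + 49.059/60 = 13.817650
  S ⇒ negate
  Lon: split at 3 digits → 173° and 2.8047′; 173 + 2.8047/60 = 173.046745
  hemisphere W, so the sign is −
Point 6:
  Latitude: split at 2 digits → 83° and 9.49296′; 83 + 9.49296/60 = 83.158216
  S ⇒ negate
  Longitude: degrees = first 3 digits = 167, minutes = 3.6261; 167 + 3.6261/60 = 167.060435
  hemisphere W, so the sign is −

1. -0.80257, -105.12648
2. 66.07375, 33.57908
3. -4.92368, 179.54460
4. -84.04863, 133.45323
5. -13.81765, -173.04675
6. -83.15822, -167.06044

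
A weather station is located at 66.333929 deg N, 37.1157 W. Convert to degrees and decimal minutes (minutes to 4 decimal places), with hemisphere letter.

66° 20.0357′ N, 37° 6.9420′ W

φ: minutes = (66.333929 − 66) × 60 = 20.035740
Longitude: fractional part 0.115700 → 6.942000 minutes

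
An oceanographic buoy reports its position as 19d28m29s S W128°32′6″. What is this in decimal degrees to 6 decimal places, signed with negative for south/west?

-19.474722, -128.535000

φ: 28′ + 29″ = 28.48333′; 19 + 28.48333/60 = 19.4747222
S ⇒ negate
Lon: 128 + 32/60 + 6/3600 = 128.5350000
W ⇒ negate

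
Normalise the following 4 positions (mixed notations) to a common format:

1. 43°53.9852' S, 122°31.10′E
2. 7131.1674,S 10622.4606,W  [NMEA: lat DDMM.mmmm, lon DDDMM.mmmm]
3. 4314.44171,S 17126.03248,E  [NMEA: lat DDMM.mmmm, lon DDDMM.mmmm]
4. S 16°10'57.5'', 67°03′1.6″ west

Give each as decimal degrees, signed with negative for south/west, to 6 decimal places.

1. -43.899753, 122.518333
2. -71.519457, -106.374343
3. -43.240695, 171.433875
4. -16.182639, -67.050444

Point 1:
  Lat: 53.9852′ = 0.899753°; total 43.8997533
  hemisphere S, so the sign is −
  Longitude: 122 + 31.1/60 = 122.5183333
  E ⇒ keep positive
Point 2:
  Latitude: split at 2 digits → 71° and 31.1674′; 71 + 31.1674/60 = 71.5194567
  hemisphere S, so the sign is −
  Longitude: degrees = first 3 digits = 106, minutes = 22.4606; 106 + 22.4606/60 = 106.3743433
  W → negative
Point 3:
  φ: degrees = first 2 digits = 43, minutes = 14.44171; 43 + 14.44171/60 = 43.2406952
  hemisphere S, so the sign is −
  Lon: degrees = first 3 digits = 171, minutes = 26.03248; 171 + 26.03248/60 = 171.4338747
  E → positive
Point 4:
  Lat: 16 + 10/60 + 57.5/3600 = 16.1826389
  hemisphere S, so the sign is −
  Longitude: 3′ + 1.6″ = 3.02667′; 67 + 3.02667/60 = 67.0504444
  W → negative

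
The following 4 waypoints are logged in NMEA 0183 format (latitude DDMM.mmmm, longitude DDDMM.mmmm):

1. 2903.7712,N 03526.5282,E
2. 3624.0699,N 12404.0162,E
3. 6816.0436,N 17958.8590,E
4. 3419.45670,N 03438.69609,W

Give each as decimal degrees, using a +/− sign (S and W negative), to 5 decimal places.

Point 1:
  Latitude: split at 2 digits → 29° and 3.7712′; 29 + 3.7712/60 = 29.062853
  N → positive
  Lon: degrees = first 3 digits = 35, minutes = 26.5282; 35 + 26.5282/60 = 35.442137
  E → positive
Point 2:
  Lat: degrees = first 2 digits = 36, minutes = 24.0699; 36 + 24.0699/60 = 36.401165
  N ⇒ keep positive
  λ: split at 3 digits → 124° and 4.0162′; 124 + 4.0162/60 = 124.066937
  E → positive
Point 3:
  Lat: degrees = first 2 digits = 68, minutes = 16.0436; 68 + 16.0436/60 = 68.267393
  N ⇒ keep positive
  Longitude: split at 3 digits → 179° and 58.859′; 179 + 58.859/60 = 179.980983
  E ⇒ keep positive
Point 4:
  Lat: degrees = first 2 digits = 34, minutes = 19.4567; 34 + 19.4567/60 = 34.324278
  N → positive
  λ: split at 3 digits → 034° and 38.69609′; 34 + 38.69609/60 = 34.644935
  W ⇒ negate

1. 29.06285, 35.44214
2. 36.40117, 124.06694
3. 68.26739, 179.98098
4. 34.32428, -34.64493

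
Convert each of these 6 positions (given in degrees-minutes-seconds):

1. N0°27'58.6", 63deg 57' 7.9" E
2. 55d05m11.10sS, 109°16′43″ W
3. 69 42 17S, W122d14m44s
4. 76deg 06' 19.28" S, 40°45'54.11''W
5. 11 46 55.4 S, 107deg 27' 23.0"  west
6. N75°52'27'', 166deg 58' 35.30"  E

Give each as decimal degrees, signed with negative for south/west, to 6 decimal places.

1. 0.466278, 63.952194
2. -55.086417, -109.278611
3. -69.704722, -122.245556
4. -76.105356, -40.765031
5. -11.782056, -107.456389
6. 75.874167, 166.976472

Point 1:
  φ: 0° + 27/60 + 58.6/3600 = 0 + 0.450000 + 0.016278 = 0.4662778
  N → positive
  λ: 63 + 57/60 + 7.9/3600 = 63.9521944
  E ⇒ keep positive
Point 2:
  φ: 55 + 5/60 + 11.1/3600 = 55.0864167
  S ⇒ negate
  Longitude: 109° + 16/60 + 43/3600 = 109 + 0.266667 + 0.011944 = 109.2786111
  W ⇒ negate
Point 3:
  φ: 69° + 42/60 + 17/3600 = 69 + 0.700000 + 0.004722 = 69.7047222
  S ⇒ negate
  Lon: 122° + 14/60 + 44/3600 = 122 + 0.233333 + 0.012222 = 122.2455556
  W ⇒ negate
Point 4:
  φ: 76 + 6/60 + 19.28/3600 = 76.1053556
  S ⇒ negate
  Longitude: 45′ + 54.11″ = 45.90183′; 40 + 45.90183/60 = 40.7650306
  W → negative
Point 5:
  Lat: 11 + 46/60 + 55.4/3600 = 11.7820556
  S ⇒ negate
  Lon: 107 + 27/60 + 23/3600 = 107.4563889
  W → negative
Point 6:
  Lat: 75° + 52/60 + 27/3600 = 75 + 0.866667 + 0.007500 = 75.8741667
  N ⇒ keep positive
  Lon: 58′ + 35.3″ = 58.58833′; 166 + 58.58833/60 = 166.9764722
  E ⇒ keep positive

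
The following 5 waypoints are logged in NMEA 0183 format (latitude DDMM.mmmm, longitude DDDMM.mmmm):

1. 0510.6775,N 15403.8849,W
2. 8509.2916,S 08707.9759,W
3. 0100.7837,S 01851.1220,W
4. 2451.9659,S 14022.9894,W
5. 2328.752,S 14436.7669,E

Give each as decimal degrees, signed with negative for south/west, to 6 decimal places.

Point 1:
  Lat: degrees = first 2 digits = 5, minutes = 10.6775; 5 + 10.6775/60 = 5.1779583
  N ⇒ keep positive
  Longitude: degrees = first 3 digits = 154, minutes = 3.8849; 154 + 3.8849/60 = 154.0647483
  W → negative
Point 2:
  φ: degrees = first 2 digits = 85, minutes = 9.2916; 85 + 9.2916/60 = 85.1548600
  S ⇒ negate
  Lon: split at 3 digits → 087° and 7.9759′; 87 + 7.9759/60 = 87.1329317
  hemisphere W, so the sign is −
Point 3:
  φ: split at 2 digits → 01° and 0.7837′; 1 + 0.7837/60 = 1.0130617
  S → negative
  Longitude: split at 3 digits → 018° and 51.122′; 18 + 51.122/60 = 18.8520333
  W ⇒ negate
Point 4:
  Latitude: degrees = first 2 digits = 24, minutes = 51.9659; 24 + 51.9659/60 = 24.8660983
  hemisphere S, so the sign is −
  Longitude: split at 3 digits → 140° and 22.9894′; 140 + 22.9894/60 = 140.3831567
  W ⇒ negate
Point 5:
  Latitude: degrees = first 2 digits = 23, minutes = 28.752; 23 + 28.752/60 = 23.4792000
  S ⇒ negate
  λ: split at 3 digits → 144° and 36.7669′; 144 + 36.7669/60 = 144.6127817
  E → positive

1. 5.177958, -154.064748
2. -85.154860, -87.132932
3. -1.013062, -18.852033
4. -24.866098, -140.383157
5. -23.479200, 144.612782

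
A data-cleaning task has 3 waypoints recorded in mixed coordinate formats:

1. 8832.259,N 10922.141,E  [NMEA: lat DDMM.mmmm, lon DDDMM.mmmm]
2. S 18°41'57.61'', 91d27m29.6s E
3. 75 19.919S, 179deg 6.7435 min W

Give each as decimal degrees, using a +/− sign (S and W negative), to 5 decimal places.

1. 88.53765, 109.36902
2. -18.69934, 91.45822
3. -75.33198, -179.11239

Point 1:
  φ: split at 2 digits → 88° and 32.259′; 88 + 32.259/60 = 88.537650
  N → positive
  Longitude: split at 3 digits → 109° and 22.141′; 109 + 22.141/60 = 109.369017
  E → positive
Point 2:
  Latitude: 18° + 41/60 + 57.61/3600 = 18 + 0.683333 + 0.016003 = 18.699336
  S ⇒ negate
  Lon: 91 + 27/60 + 29.6/3600 = 91.458222
  E ⇒ keep positive
Point 3:
  Lat: 19.919′ = 0.331983°; total 75.331983
  S ⇒ negate
  λ: 179 + 6.7435/60 = 179.112392
  hemisphere W, so the sign is −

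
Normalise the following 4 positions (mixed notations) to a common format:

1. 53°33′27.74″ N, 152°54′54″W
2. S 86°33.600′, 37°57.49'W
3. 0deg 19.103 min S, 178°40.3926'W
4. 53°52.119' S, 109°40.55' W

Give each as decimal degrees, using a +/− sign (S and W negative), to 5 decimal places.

1. 53.55771, -152.91500
2. -86.56000, -37.95817
3. -0.31838, -178.67321
4. -53.86865, -109.67583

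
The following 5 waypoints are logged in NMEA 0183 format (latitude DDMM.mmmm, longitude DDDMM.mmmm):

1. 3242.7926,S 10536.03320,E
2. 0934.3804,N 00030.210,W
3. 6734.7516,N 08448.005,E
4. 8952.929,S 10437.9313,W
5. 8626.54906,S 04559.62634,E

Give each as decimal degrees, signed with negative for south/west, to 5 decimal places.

Point 1:
  Lat: degrees = first 2 digits = 32, minutes = 42.7926; 32 + 42.7926/60 = 32.713210
  S ⇒ negate
  Longitude: degrees = first 3 digits = 105, minutes = 36.0332; 105 + 36.0332/60 = 105.600553
  E ⇒ keep positive
Point 2:
  Latitude: degrees = first 2 digits = 9, minutes = 34.3804; 9 + 34.3804/60 = 9.573007
  N → positive
  λ: degrees = first 3 digits = 0, minutes = 30.21; 0 + 30.21/60 = 0.503500
  W ⇒ negate
Point 3:
  Lat: degrees = first 2 digits = 67, minutes = 34.7516; 67 + 34.7516/60 = 67.579193
  N ⇒ keep positive
  Longitude: degrees = first 3 digits = 84, minutes = 48.005; 84 + 48.005/60 = 84.800083
  E ⇒ keep positive
Point 4:
  Latitude: split at 2 digits → 89° and 52.929′; 89 + 52.929/60 = 89.882150
  hemisphere S, so the sign is −
  Lon: split at 3 digits → 104° and 37.9313′; 104 + 37.9313/60 = 104.632188
  W → negative
Point 5:
  Latitude: degrees = first 2 digits = 86, minutes = 26.54906; 86 + 26.54906/60 = 86.442484
  hemisphere S, so the sign is −
  λ: split at 3 digits → 045° and 59.62634′; 45 + 59.62634/60 = 45.993772
  E ⇒ keep positive

1. -32.71321, 105.60055
2. 9.57301, -0.50350
3. 67.57919, 84.80008
4. -89.88215, -104.63219
5. -86.44248, 45.99377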